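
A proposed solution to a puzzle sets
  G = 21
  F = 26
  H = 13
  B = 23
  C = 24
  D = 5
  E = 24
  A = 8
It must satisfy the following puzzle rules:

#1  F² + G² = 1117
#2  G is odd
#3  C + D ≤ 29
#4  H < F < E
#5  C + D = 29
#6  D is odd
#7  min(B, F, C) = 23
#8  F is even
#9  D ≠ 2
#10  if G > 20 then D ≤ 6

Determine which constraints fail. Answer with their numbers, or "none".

#1 F² + G² = 26² + 21² = 676 + 441 = 1117  OK
#2 G = 21 is odd  OK
#3 C + D = 24 + 5 = 29; 29 ≤ 29  OK
#4 values 13, 26, 24; F = 26 is not < E = 24  FAIL
#5 C + D = 24 + 5 = 29  OK
#6 D = 5 is odd  OK
#7 min(23, 26, 24) = 23  OK
#8 F = 26 is even  OK
#9 D = 5, and 5 ≠ 2  OK
#10 G = 21 > 20, so we need D ≤ 6; D = 5 ≤ 6  OK

The assignment fails constraint 4.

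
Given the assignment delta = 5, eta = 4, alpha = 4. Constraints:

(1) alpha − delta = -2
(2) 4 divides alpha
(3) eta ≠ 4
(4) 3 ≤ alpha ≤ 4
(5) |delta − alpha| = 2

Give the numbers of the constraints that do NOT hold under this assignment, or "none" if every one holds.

Violated: 1, 3, 5.

(1) alpha − delta = 4 − 5 = -1, not -2 — violated.
(2) 4 / 4 = 1, so 4 divides 4 — satisfied.
(3) eta = 4, but 4 is required to differ — violated.
(4) alpha = 4 lies in [3, 4] — satisfied.
(5) |5 − 4| = 1, not 2 — violated.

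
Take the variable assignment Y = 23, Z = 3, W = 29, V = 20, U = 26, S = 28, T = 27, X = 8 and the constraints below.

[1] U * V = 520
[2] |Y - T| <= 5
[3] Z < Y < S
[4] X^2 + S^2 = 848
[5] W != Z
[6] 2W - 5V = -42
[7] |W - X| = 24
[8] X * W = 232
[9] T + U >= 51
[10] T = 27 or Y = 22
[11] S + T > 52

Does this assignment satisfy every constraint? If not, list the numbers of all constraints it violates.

Constraint 7 does not hold.

[1] U * V = 26 * 20 = 520  true
[2] |23 - 27| = 4; 4 ≤ 5  true
[3] values 3 < 23 < 28  true
[4] X^2 + S^2 = 8^2 + 28^2 = 64 + 784 = 848  true
[5] W = 29, Z = 3; distinct  true
[6] 2W - 5V = 2(29) - 5(20) = -42  true
[7] |29 - 8| = 21, not 24  false
[8] X * W = 8 * 29 = 232  true
[9] T + U = 27 + 26 = 53; 53 ≥ 51  true
[10] T = 27 = 27 (first disjunct)  true
[11] S + T = 28 + 27 = 55; 55 > 52  true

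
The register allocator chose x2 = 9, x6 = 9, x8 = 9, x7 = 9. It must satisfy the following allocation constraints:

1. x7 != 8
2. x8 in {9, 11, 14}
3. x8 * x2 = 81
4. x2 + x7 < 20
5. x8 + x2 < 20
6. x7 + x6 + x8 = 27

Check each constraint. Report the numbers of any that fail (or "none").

1. x7 = 9, and 9 ≠ 8 — satisfied.
2. x8 = 9 is in {9, 11, 14} — satisfied.
3. x8 * x2 = 9 * 9 = 81 — satisfied.
4. x2 + x7 = 9 + 9 = 18; 18 < 20 — satisfied.
5. x8 + x2 = 9 + 9 = 18; 18 < 20 — satisfied.
6. x7 + x6 + x8 = 9 + 9 + 9 = 27 — satisfied.

All constraints are satisfied.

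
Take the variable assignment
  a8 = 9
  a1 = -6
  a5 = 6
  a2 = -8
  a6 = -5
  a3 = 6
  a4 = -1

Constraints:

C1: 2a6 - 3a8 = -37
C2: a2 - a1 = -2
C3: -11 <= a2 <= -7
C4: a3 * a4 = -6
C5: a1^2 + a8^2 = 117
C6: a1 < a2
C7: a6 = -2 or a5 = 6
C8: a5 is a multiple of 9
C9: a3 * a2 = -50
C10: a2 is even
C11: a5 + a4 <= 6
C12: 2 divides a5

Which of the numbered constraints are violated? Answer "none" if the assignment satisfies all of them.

Violated: 6, 8, and 9.

C1: 2a6 - 3a8 = 2(-5) - 3(9) = -37 — holds.
C2: a2 - a1 = -8 - (-6) = -2 — holds.
C3: a2 = -8 lies in [-11, -7] — holds.
C4: a3 * a4 = 6 * (-1) = -6 — holds.
C5: a1^2 + a8^2 = (-6)^2 + 9^2 = 36 + 81 = 117 — holds.
C6: a1 = -6, a2 = -8; -6 ≥ -8 (want <) — does not hold.
C7: a6 = -5 ≠ -2, but a5 = 6 = 6 (second disjunct) — holds.
C8: 6 = 9*0 + 6, so 9 does not divide 6 — does not hold.
C9: a3 * a2 = 6 * (-8) = -48, not -50 — does not hold.
C10: a2 = -8 is even — holds.
C11: a5 + a4 = 6 + (-1) = 5; 5 ≤ 6 — holds.
C12: 6 / 2 = 3, so 2 divides 6 — holds.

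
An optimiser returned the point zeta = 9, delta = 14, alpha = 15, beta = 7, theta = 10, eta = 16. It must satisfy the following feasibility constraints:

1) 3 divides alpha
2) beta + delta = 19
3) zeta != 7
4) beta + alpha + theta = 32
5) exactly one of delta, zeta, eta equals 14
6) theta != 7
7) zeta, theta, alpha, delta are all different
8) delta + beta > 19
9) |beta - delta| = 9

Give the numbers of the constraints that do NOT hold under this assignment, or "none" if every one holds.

1) 15 / 3 = 5, so 3 divides 15 — holds.
2) beta + delta = 7 + 14 = 21, not 19 — fails.
3) zeta = 9, and 9 ≠ 7 — holds.
4) beta + alpha + theta = 7 + 15 + 10 = 32 — holds.
5) delta=14, zeta=9, eta=16; 1 of them equals 14 — holds.
6) theta = 10, and 10 ≠ 7 — holds.
7) values 9, 10, 15, 14 are pairwise distinct — holds.
8) delta + beta = 14 + 7 = 21; 21 > 19 — holds.
9) |7 - 14| = 7, not 9 — fails.

No — constraints 2 and 9 are not satisfied.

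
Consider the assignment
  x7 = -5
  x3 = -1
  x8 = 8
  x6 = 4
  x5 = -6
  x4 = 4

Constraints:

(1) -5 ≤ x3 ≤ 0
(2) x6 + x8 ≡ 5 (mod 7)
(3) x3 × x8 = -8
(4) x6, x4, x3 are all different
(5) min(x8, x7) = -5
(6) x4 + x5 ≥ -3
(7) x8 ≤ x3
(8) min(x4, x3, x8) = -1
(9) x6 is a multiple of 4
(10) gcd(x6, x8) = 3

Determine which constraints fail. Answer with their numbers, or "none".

No — constraints 4, 7, 10 are not satisfied.

(1) x3 = -1 lies in [-5, 0]  holds
(2) x6 + x8 = 12; 12 mod 7 = 5  holds
(3) x3 × x8 = -1 × 8 = -8  holds
(4) x6 = x4 = 4, not all different  fails
(5) min(8, -5) = -5  holds
(6) x4 + x5 = 4 + (-6) = -2; -2 ≥ -3  holds
(7) x8 = 8, x3 = -1; 8 > -1 (want ≤)  fails
(8) min(4, -1, 8) = -1  holds
(9) 4 / 4 = 1, so 4 divides 4  holds
(10) gcd(4, 8) = 4, not 3  fails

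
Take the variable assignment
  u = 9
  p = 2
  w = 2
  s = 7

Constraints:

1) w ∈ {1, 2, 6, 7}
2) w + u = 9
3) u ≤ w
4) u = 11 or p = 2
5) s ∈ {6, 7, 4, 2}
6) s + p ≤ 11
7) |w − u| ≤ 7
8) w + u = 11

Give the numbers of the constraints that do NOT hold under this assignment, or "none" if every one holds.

1) w = 2 is in {1, 2, 6, 7} — holds.
2) w + u = 2 + 9 = 11, not 9 — does not hold.
3) u = 9, w = 2; 9 > 2 (want ≤) — does not hold.
4) u = 9 ≠ 11, but p = 2 = 2 (second disjunct) — holds.
5) s = 7 is in {6, 7, 4, 2} — holds.
6) s + p = 7 + 2 = 9; 9 ≤ 11 — holds.
7) |2 − 9| = 7; 7 ≤ 7 — holds.
8) w + u = 2 + 9 = 11 — holds.

Constraints 2 and 3 are violated.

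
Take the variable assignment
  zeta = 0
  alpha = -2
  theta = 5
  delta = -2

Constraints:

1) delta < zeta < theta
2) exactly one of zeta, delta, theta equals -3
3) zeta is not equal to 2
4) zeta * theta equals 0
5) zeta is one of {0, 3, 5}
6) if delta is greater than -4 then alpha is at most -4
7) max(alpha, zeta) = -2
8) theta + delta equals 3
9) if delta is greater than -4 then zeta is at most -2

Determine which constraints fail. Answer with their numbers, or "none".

The assignment fails constraints 2, 6, 7, and 9.

1) values -2 < 0 < 5 — satisfied.
2) zeta=0, delta=-2, theta=5; 0 of them equal -3, not exactly one — violated.
3) zeta = 0, and 0 ≠ 2 — satisfied.
4) zeta * theta = 0 * 5 = 0 — satisfied.
5) zeta = 0 is in {0, 3, 5} — satisfied.
6) delta = -2 > -4, so we need alpha ≤ -4; but alpha = -2 > -4 — violated.
7) max(-2, 0) = 0, not -2 — violated.
8) theta + delta = 5 + (-2) = 3 — satisfied.
9) delta = -2 > -4, so we need zeta ≤ -2; but zeta = 0 > -2 — violated.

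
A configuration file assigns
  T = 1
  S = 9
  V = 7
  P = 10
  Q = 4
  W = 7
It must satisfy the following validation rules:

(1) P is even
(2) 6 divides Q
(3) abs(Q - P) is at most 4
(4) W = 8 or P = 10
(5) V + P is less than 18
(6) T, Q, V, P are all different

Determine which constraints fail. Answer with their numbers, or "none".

Constraints 2, 3 are violated.

(1) P = 10 is even — holds.
(2) 4 = 6*0 + 4, so 6 does not divide 4 — does not hold.
(3) abs(4 - 10) = 6; 6 > 4, exceeds bound 4 — does not hold.
(4) W = 7 ≠ 8, but P = 10 = 10 (second disjunct) — holds.
(5) V + P = 7 + 10 = 17; 17 < 18 — holds.
(6) values 1, 4, 7, 10 are pairwise distinct — holds.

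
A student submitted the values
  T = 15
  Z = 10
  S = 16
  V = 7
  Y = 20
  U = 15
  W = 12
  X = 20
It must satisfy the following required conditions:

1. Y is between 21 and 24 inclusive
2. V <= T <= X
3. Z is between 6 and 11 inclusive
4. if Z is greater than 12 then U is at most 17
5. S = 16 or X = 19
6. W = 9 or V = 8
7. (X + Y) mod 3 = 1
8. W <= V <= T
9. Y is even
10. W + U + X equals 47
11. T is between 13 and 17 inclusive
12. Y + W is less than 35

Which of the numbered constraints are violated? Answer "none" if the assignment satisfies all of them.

Constraints 1, 6, 8 do not hold.

1. Y = 20 is outside [21, 24]  ✗
2. values 7 <= 15 <= 20  ✓
3. Z = 10 lies in [6, 11]  ✓
4. Z = 10, not > 12; antecedent false, conditional vacuously true  ✓
5. S = 16 = 16 (first disjunct)  ✓
6. W = 12 ≠ 9 and V = 7 ≠ 8; both disjuncts false  ✗
7. X + Y = 40; 40 mod 3 = 1  ✓
8. values 12, 7, 15; W = 12 is not <= V = 7  ✗
9. Y = 20 is even  ✓
10. W + U + X = 12 + 15 + 20 = 47  ✓
11. T = 15 lies in [13, 17]  ✓
12. Y + W = 20 + 12 = 32; 32 < 35  ✓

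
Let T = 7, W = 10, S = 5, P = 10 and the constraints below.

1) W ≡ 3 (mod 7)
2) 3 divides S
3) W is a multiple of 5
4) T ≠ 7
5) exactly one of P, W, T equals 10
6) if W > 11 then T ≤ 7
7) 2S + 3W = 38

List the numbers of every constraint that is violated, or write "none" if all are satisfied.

Constraints 2, 4, 5, 7 are violated.

1) 10 mod 7 = 3 — holds.
2) 5 = 3×1 + 2, so 3 does not divide 5 — does not hold.
3) 10 / 5 = 2, so 5 divides 10 — holds.
4) T = 7, but 7 is required to differ — does not hold.
5) P=10, W=10, T=7; 2 of them equal 10, not exactly one — does not hold.
6) W = 10, not > 11; antecedent false, conditional vacuously true — holds.
7) 2S + 3W = 2(5) + 3(10) = 40, not 38 — does not hold.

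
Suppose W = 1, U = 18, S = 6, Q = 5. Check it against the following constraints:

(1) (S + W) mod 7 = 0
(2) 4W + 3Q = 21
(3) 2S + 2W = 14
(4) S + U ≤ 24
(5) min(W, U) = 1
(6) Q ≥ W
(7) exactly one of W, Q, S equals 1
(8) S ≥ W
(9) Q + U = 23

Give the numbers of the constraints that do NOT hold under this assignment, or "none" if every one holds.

The assignment fails constraint 2.

(1) S + W = 7; 7 mod 7 = 0 — OK.
(2) 4W + 3Q = 4(1) + 3(5) = 19, not 21 — violated.
(3) 2S + 2W = 2(6) + 2(1) = 14 — OK.
(4) S + U = 6 + 18 = 24; 24 ≤ 24 — OK.
(5) min(1, 18) = 1 — OK.
(6) Q = 5, W = 1; 5 ≥ 1 — OK.
(7) W=1, Q=5, S=6; 1 of them equals 1 — OK.
(8) S = 6, W = 1; 6 ≥ 1 — OK.
(9) Q + U = 5 + 18 = 23 — OK.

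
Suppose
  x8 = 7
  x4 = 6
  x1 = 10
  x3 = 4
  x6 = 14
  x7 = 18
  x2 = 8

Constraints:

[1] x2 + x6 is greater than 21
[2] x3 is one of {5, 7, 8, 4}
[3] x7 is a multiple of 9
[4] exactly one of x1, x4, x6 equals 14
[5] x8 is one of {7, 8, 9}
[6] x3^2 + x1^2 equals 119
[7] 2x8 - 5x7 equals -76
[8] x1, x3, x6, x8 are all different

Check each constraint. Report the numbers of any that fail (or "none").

Constraint 6 does not hold.

[1] x2 + x6 = 8 + 14 = 22; 22 > 21  holds
[2] x3 = 4 is in {5, 7, 8, 4}  holds
[3] 18 / 9 = 2, so 9 divides 18  holds
[4] x1=10, x4=6, x6=14; 1 of them equals 14  holds
[5] x8 = 7 is in {7, 8, 9}  holds
[6] x3^2 + x1^2 = 4^2 + 10^2 = 16 + 100 = 116, not 119  fails
[7] 2x8 - 5x7 = 2(7) - 5(18) = -76  holds
[8] values 10, 4, 14, 7 are pairwise distinct  holds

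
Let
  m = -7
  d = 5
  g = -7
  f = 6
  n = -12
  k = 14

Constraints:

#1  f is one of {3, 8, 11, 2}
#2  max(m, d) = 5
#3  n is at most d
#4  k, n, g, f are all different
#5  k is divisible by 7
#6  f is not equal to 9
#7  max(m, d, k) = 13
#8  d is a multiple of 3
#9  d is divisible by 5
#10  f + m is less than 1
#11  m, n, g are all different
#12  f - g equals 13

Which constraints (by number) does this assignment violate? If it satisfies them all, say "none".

#1 f = 6 is not in {3, 8, 11, 2} — does not hold.
#2 max(-7, 5) = 5 — holds.
#3 n = -12, d = 5; -12 ≤ 5 — holds.
#4 values 14, -12, -7, 6 are pairwise distinct — holds.
#5 14 / 7 = 2, so 7 divides 14 — holds.
#6 f = 6, and 6 ≠ 9 — holds.
#7 max(-7, 5, 14) = 14, not 13 — does not hold.
#8 5 = 3*1 + 2, so 3 does not divide 5 — does not hold.
#9 5 / 5 = 1, so 5 divides 5 — holds.
#10 f + m = 6 + (-7) = -1; -1 < 1 — holds.
#11 m = g = -7, not all different — does not hold.
#12 f - g = 6 - (-7) = 13 — holds.

Constraints 1, 7, 8, and 11 are violated.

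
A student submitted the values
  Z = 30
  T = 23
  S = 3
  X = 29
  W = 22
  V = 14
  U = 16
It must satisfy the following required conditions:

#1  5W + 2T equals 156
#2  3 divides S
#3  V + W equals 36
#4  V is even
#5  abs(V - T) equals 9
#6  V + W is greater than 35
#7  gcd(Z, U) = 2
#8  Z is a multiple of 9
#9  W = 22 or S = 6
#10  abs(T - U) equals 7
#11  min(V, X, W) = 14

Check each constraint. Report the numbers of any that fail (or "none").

Constraint 8 is violated.

#1 5W + 2T = 5(22) + 2(23) = 156 — satisfied.
#2 3 / 3 = 1, so 3 divides 3 — satisfied.
#3 V + W = 14 + 22 = 36 — satisfied.
#4 V = 14 is even — satisfied.
#5 abs(14 - 23) = 9 — satisfied.
#6 V + W = 14 + 22 = 36; 36 > 35 — satisfied.
#7 gcd(30, 16) = 2 — satisfied.
#8 30 = 9*3 + 3, so 9 does not divide 30 — violated.
#9 W = 22 = 22 (first disjunct) — satisfied.
#10 abs(23 - 16) = 7 — satisfied.
#11 min(14, 29, 22) = 14 — satisfied.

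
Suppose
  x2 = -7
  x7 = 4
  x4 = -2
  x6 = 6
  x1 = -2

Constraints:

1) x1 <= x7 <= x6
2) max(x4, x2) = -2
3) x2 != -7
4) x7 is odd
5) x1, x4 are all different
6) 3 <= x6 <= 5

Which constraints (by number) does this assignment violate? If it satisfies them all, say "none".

1) values -2 <= 4 <= 6 — OK.
2) max(-2, -7) = -2 — OK.
3) x2 = -7, but -7 is required to differ — violated.
4) x7 = 4 is even — violated.
5) x1 = x4 = -2, not all different — violated.
6) x6 = 6 is outside [3, 5] — violated.

The assignment fails constraints 3, 4, 5, 6.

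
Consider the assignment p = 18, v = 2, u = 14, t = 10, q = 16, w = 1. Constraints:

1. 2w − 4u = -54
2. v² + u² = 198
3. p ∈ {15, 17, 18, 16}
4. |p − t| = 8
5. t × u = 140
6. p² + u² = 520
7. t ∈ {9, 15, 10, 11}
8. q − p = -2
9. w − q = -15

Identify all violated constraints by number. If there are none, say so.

No — constraint 2 is not satisfied.

1. 2w − 4u = 2(1) − 4(14) = -54  OK
2. v² + u² = 2² + 14² = 4 + 196 = 200, not 198  FAIL
3. p = 18 is in {15, 17, 18, 16}  OK
4. |18 − 10| = 8  OK
5. t × u = 10 × 14 = 140  OK
6. p² + u² = 18² + 14² = 324 + 196 = 520  OK
7. t = 10 is in {9, 15, 10, 11}  OK
8. q − p = 16 − 18 = -2  OK
9. w − q = 1 − 16 = -15  OK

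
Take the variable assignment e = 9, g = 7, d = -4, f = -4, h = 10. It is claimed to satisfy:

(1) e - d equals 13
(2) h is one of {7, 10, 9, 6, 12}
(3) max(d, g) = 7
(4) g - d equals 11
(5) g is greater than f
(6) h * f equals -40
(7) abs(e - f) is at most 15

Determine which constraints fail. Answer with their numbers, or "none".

(1) e - d = 9 - (-4) = 13  OK
(2) h = 10 is in {7, 10, 9, 6, 12}  OK
(3) max(-4, 7) = 7  OK
(4) g - d = 7 - (-4) = 11  OK
(5) g = 7, f = -4; 7 > -4  OK
(6) h * f = 10 * (-4) = -40  OK
(7) abs(9 - (-4)) = 13; 13 ≤ 15  OK

No violations.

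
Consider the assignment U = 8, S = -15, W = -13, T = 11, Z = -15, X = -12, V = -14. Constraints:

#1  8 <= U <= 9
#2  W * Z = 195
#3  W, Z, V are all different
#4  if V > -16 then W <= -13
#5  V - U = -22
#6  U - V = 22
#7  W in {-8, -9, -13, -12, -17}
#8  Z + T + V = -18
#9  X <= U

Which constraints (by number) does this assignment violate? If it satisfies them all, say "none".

Yes — all constraints hold.

#1 U = 8 lies in [8, 9] — holds.
#2 W * Z = -13 * (-15) = 195 — holds.
#3 values -13, -15, -14 are pairwise distinct — holds.
#4 V = -14 > -16, so we need W ≤ -13; W = -13 ≤ -13 — holds.
#5 V - U = -14 - 8 = -22 — holds.
#6 U - V = 8 - (-14) = 22 — holds.
#7 W = -13 is in {-8, -9, -13, -12, -17} — holds.
#8 Z + T + V = -15 + 11 + (-14) = -18 — holds.
#9 X = -12, U = 8; -12 ≤ 8 — holds.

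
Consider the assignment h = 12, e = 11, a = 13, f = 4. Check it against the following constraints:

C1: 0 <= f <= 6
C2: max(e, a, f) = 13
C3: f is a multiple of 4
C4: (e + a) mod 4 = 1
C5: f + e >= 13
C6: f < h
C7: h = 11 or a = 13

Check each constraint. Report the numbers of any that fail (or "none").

C1: f = 4 lies in [0, 6]  yes
C2: max(11, 13, 4) = 13  yes
C3: 4 / 4 = 1, so 4 divides 4  yes
C4: e + a = 24; 24 mod 4 = 0, not 1  no
C5: f + e = 4 + 11 = 15; 15 ≥ 13  yes
C6: f = 4, h = 12; 4 < 12  yes
C7: h = 12 ≠ 11, but a = 13 = 13 (second disjunct)  yes

No — constraint 4 is not satisfied.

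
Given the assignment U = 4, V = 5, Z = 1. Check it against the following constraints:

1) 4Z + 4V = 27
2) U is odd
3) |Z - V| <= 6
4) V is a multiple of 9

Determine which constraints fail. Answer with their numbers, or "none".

1) 4Z + 4V = 4(1) + 4(5) = 24, not 27  fails
2) U = 4 is even  fails
3) |1 - 5| = 4; 4 ≤ 6  holds
4) 5 = 9*0 + 5, so 9 does not divide 5  fails

Constraints 1, 2, and 4 are violated.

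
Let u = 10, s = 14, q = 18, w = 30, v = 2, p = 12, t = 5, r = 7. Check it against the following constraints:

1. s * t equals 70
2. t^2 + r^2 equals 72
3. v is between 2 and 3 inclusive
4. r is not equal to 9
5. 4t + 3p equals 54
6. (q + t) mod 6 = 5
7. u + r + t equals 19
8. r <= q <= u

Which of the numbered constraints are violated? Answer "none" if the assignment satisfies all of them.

1. s * t = 14 * 5 = 70 — holds.
2. t^2 + r^2 = 5^2 + 7^2 = 25 + 49 = 74, not 72 — does not hold.
3. v = 2 lies in [2, 3] — holds.
4. r = 7, and 7 ≠ 9 — holds.
5. 4t + 3p = 4(5) + 3(12) = 56, not 54 — does not hold.
6. q + t = 23; 23 mod 6 = 5 — holds.
7. u + r + t = 10 + 7 + 5 = 22, not 19 — does not hold.
8. values 7, 18, 10; q = 18 is not <= u = 10 — does not hold.

Constraints 2, 5, 7, and 8 do not hold.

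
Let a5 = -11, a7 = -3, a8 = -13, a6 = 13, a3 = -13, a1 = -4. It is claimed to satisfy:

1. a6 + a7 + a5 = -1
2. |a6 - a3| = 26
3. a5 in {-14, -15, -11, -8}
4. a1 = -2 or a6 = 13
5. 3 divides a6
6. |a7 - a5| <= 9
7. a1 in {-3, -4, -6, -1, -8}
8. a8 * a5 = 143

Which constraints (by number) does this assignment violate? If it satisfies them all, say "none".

1. a6 + a7 + a5 = 13 + (-3) + (-11) = -1  ✓
2. |13 - (-13)| = 26  ✓
3. a5 = -11 is in {-14, -15, -11, -8}  ✓
4. a1 = -4 ≠ -2, but a6 = 13 = 13 (second disjunct)  ✓
5. 13 = 3*4 + 1, so 3 does not divide 13  ✗
6. |-3 - (-11)| = 8; 8 ≤ 9  ✓
7. a1 = -4 is in {-3, -4, -6, -1, -8}  ✓
8. a8 * a5 = -13 * (-11) = 143  ✓

The assignment fails constraint 5.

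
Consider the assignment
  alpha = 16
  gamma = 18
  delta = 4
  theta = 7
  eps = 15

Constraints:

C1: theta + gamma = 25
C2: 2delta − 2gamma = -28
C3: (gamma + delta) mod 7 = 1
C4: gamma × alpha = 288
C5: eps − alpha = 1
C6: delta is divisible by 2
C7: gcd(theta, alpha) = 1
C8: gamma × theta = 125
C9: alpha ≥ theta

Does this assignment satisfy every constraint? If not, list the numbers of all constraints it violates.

C1: theta + gamma = 7 + 18 = 25  ✓
C2: 2delta − 2gamma = 2(4) − 2(18) = -28  ✓
C3: gamma + delta = 22; 22 mod 7 = 1  ✓
C4: gamma × alpha = 18 × 16 = 288  ✓
C5: eps − alpha = 15 − 16 = -1, not 1  ✗
C6: 4 / 2 = 2, so 2 divides 4  ✓
C7: gcd(7, 16) = 1  ✓
C8: gamma × theta = 18 × 7 = 126, not 125  ✗
C9: alpha = 16, theta = 7; 16 ≥ 7  ✓

Constraints 5 and 8 are violated.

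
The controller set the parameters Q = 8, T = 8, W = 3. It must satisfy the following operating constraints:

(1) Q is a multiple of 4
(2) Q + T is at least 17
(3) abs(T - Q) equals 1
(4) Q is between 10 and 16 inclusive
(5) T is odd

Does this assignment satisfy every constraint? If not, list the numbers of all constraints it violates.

(1) 8 / 4 = 2, so 4 divides 8 — holds.
(2) Q + T = 8 + 8 = 16; 16 < 17, bound 17 not met — does not hold.
(3) abs(8 - 8) = 0, not 1 — does not hold.
(4) Q = 8 is outside [10, 16] — does not hold.
(5) T = 8 is even — does not hold.

Violated: 2, 3, 4, 5.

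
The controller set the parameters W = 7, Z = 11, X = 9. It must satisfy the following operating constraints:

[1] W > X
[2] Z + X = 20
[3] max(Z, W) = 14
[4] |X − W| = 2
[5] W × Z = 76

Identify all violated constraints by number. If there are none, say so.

[1] W = 7, X = 9; 7 ≤ 9 (want >)  fails
[2] Z + X = 11 + 9 = 20  holds
[3] max(11, 7) = 11, not 14  fails
[4] |9 − 7| = 2  holds
[5] W × Z = 7 × 11 = 77, not 76  fails

Constraints 1, 3, 5 do not hold.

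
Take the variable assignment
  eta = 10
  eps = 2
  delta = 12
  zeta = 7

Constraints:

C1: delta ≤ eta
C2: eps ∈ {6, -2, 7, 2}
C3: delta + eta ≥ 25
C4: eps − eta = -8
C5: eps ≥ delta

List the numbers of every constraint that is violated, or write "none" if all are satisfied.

C1: delta = 12, eta = 10; 12 > 10 (want ≤)  no
C2: eps = 2 is in {6, -2, 7, 2}  yes
C3: delta + eta = 12 + 10 = 22; 22 < 25, bound 25 not met  no
C4: eps − eta = 2 − 10 = -8  yes
C5: eps = 2, delta = 12; 2 < 12 (want ≥)  no

No — constraints 1, 3, and 5 are not satisfied.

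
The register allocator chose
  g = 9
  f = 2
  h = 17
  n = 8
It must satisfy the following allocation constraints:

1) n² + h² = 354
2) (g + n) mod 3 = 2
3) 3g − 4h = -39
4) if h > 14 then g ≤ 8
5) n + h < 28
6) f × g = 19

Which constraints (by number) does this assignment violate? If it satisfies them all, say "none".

Constraints 1, 3, 4, and 6 do not hold.

1) n² + h² = 8² + 17² = 64 + 289 = 353, not 354  ✘
2) g + n = 17; 17 mod 3 = 2  ✔
3) 3g − 4h = 3(9) − 4(17) = -41, not -39  ✘
4) h = 17 > 14, so we need g ≤ 8; but g = 9 > 8  ✘
5) n + h = 8 + 17 = 25; 25 < 28  ✔
6) f × g = 2 × 9 = 18, not 19  ✘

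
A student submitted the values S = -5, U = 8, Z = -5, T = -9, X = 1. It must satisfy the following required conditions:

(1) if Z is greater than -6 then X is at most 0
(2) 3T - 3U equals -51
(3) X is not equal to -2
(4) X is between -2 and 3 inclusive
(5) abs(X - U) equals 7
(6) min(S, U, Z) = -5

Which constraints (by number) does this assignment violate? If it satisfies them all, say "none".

The assignment fails constraint 1.

(1) Z = -5 > -6, so we need X ≤ 0; but X = 1 > 0  ✘
(2) 3T - 3U = 3(-9) - 3(8) = -51  ✔
(3) X = 1, and 1 ≠ -2  ✔
(4) X = 1 lies in [-2, 3]  ✔
(5) abs(1 - 8) = 7  ✔
(6) min(-5, 8, -5) = -5  ✔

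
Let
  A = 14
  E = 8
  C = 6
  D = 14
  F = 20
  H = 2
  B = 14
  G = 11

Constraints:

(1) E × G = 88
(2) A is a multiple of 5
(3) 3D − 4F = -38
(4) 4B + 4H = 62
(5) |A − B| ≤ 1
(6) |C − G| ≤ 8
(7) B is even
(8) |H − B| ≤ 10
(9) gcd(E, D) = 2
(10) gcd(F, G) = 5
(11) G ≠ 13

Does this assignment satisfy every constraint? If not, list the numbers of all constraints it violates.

(1) E × G = 8 × 11 = 88  OK
(2) 14 = 5×2 + 4, so 5 does not divide 14  FAIL
(3) 3D − 4F = 3(14) − 4(20) = -38  OK
(4) 4B + 4H = 4(14) + 4(2) = 64, not 62  FAIL
(5) |14 − 14| = 0; 0 ≤ 1  OK
(6) |6 − 11| = 5; 5 ≤ 8  OK
(7) B = 14 is even  OK
(8) |2 − 14| = 12; 12 > 10, exceeds bound 10  FAIL
(9) gcd(8, 14) = 2  OK
(10) gcd(20, 11) = 1, not 5  FAIL
(11) G = 11, and 11 ≠ 13  OK

Constraints 2, 4, 8, and 10 are violated.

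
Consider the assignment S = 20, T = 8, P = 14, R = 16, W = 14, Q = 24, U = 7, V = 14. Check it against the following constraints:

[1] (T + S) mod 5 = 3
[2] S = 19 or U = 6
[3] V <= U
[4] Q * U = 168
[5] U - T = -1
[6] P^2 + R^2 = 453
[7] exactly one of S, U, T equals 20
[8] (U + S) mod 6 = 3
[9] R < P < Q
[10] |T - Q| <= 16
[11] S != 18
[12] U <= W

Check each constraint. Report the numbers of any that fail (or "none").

No — constraints 2, 3, 6, and 9 are not satisfied.

[1] T + S = 28; 28 mod 5 = 3 — OK.
[2] S = 20 ≠ 19 and U = 7 ≠ 6; both disjuncts false — violated.
[3] V = 14, U = 7; 14 > 7 (want ≤) — violated.
[4] Q * U = 24 * 7 = 168 — OK.
[5] U - T = 7 - 8 = -1 — OK.
[6] P^2 + R^2 = 14^2 + 16^2 = 196 + 256 = 452, not 453 — violated.
[7] S=20, U=7, T=8; 1 of them equals 20 — OK.
[8] U + S = 27; 27 mod 6 = 3 — OK.
[9] values 16, 14, 24; R = 16 is not < P = 14 — violated.
[10] |8 - 24| = 16; 16 ≤ 16 — OK.
[11] S = 20, and 20 ≠ 18 — OK.
[12] U = 7, W = 14; 7 ≤ 14 — OK.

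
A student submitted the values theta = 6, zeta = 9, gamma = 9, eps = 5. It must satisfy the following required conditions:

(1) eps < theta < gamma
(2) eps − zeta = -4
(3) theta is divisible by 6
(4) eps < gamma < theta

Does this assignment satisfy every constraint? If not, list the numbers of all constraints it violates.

(1) values 5 < 6 < 9 — satisfied.
(2) eps − zeta = 5 − 9 = -4 — satisfied.
(3) 6 / 6 = 1, so 6 divides 6 — satisfied.
(4) values 5, 9, 6; gamma = 9 is not < theta = 6 — violated.

Violated: 4.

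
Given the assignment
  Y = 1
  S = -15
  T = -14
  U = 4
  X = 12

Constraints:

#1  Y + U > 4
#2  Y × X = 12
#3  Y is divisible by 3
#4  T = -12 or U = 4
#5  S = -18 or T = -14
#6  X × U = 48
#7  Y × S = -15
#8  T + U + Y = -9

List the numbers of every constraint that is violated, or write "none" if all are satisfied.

#1 Y + U = 1 + 4 = 5; 5 > 4 — holds.
#2 Y × X = 1 × 12 = 12 — holds.
#3 1 = 3×0 + 1, so 3 does not divide 1 — does not hold.
#4 T = -14 ≠ -12, but U = 4 = 4 (second disjunct) — holds.
#5 S = -15 ≠ -18, but T = -14 = -14 (second disjunct) — holds.
#6 X × U = 12 × 4 = 48 — holds.
#7 Y × S = 1 × (-15) = -15 — holds.
#8 T + U + Y = -14 + 4 + 1 = -9 — holds.

Constraint 3 does not hold.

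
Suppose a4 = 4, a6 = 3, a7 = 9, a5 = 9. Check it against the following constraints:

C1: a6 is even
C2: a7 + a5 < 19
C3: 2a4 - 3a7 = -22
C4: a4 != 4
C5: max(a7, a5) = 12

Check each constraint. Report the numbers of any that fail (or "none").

The assignment fails constraints 1, 3, 4, 5.

C1: a6 = 3 is odd — violated.
C2: a7 + a5 = 9 + 9 = 18; 18 < 19 — satisfied.
C3: 2a4 - 3a7 = 2(4) - 3(9) = -19, not -22 — violated.
C4: a4 = 4, but 4 is required to differ — violated.
C5: max(9, 9) = 9, not 12 — violated.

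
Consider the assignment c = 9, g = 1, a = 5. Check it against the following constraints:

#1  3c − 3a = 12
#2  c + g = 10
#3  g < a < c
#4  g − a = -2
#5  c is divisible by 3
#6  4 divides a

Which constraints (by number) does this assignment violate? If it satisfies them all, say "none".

#1 3c − 3a = 3(9) − 3(5) = 12  yes
#2 c + g = 9 + 1 = 10  yes
#3 values 1 < 5 < 9  yes
#4 g − a = 1 − 5 = -4, not -2  no
#5 9 / 3 = 3, so 3 divides 9  yes
#6 5 = 4×1 + 1, so 4 does not divide 5  no

The assignment fails constraints 4 and 6.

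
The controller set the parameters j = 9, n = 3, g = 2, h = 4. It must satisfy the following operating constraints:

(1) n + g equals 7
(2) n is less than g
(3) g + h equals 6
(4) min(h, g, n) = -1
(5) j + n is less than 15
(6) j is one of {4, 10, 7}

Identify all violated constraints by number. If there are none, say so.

(1) n + g = 3 + 2 = 5, not 7  ✗
(2) n = 3, g = 2; 3 ≥ 2 (want <)  ✗
(3) g + h = 2 + 4 = 6  ✓
(4) min(4, 2, 3) = 2, not -1  ✗
(5) j + n = 9 + 3 = 12; 12 < 15  ✓
(6) j = 9 is not in {4, 10, 7}  ✗

The assignment fails constraints 1, 2, 4, 6.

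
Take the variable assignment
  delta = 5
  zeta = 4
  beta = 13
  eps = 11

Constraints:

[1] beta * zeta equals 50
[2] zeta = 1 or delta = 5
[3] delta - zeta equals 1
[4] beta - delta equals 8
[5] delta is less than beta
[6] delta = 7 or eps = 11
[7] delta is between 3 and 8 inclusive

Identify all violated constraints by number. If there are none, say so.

Constraint 1 is violated.

[1] beta * zeta = 13 * 4 = 52, not 50 — fails.
[2] zeta = 4 ≠ 1, but delta = 5 = 5 (second disjunct) — holds.
[3] delta - zeta = 5 - 4 = 1 — holds.
[4] beta - delta = 13 - 5 = 8 — holds.
[5] delta = 5, beta = 13; 5 < 13 — holds.
[6] delta = 5 ≠ 7, but eps = 11 = 11 (second disjunct) — holds.
[7] delta = 5 lies in [3, 8] — holds.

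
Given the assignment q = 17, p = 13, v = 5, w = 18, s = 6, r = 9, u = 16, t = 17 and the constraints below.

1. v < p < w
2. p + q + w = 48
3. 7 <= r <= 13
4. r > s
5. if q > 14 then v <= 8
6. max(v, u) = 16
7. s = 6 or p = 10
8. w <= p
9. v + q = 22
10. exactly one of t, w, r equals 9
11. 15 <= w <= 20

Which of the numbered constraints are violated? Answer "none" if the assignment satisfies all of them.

1. values 5 < 13 < 18 — OK.
2. p + q + w = 13 + 17 + 18 = 48 — OK.
3. r = 9 lies in [7, 13] — OK.
4. r = 9, s = 6; 9 > 6 — OK.
5. q = 17 > 14, so we need v ≤ 8; v = 5 ≤ 8 — OK.
6. max(5, 16) = 16 — OK.
7. s = 6 = 6 (first disjunct) — OK.
8. w = 18, p = 13; 18 > 13 (want ≤) — violated.
9. v + q = 5 + 17 = 22 — OK.
10. t=17, w=18, r=9; 1 of them equals 9 — OK.
11. w = 18 lies in [15, 20] — OK.

No — constraint 8 is not satisfied.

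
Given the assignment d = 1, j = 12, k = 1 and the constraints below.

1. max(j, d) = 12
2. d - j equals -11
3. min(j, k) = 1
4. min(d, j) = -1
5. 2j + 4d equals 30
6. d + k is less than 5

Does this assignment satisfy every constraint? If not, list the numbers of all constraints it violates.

1. max(12, 1) = 12 — holds.
2. d - j = 1 - 12 = -11 — holds.
3. min(12, 1) = 1 — holds.
4. min(1, 12) = 1, not -1 — fails.
5. 2j + 4d = 2(12) + 4(1) = 28, not 30 — fails.
6. d + k = 1 + 1 = 2; 2 < 5 — holds.

No — constraints 4, 5 are not satisfied.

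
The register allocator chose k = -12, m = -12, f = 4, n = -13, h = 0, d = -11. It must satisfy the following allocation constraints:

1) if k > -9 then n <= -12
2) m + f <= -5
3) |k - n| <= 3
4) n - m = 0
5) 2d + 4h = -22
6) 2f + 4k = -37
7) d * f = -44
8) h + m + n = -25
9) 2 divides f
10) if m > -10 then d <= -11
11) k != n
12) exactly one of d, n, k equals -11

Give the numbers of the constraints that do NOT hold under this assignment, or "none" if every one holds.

No — constraints 4, 6 are not satisfied.

1) k = -12, not > -9; antecedent false, conditional vacuously true — satisfied.
2) m + f = -12 + 4 = -8; -8 ≤ -5 — satisfied.
3) |-12 - (-13)| = 1; 1 ≤ 3 — satisfied.
4) n - m = -13 - (-12) = -1, not 0 — violated.
5) 2d + 4h = 2(-11) + 4(0) = -22 — satisfied.
6) 2f + 4k = 2(4) + 4(-12) = -40, not -37 — violated.
7) d * f = -11 * 4 = -44 — satisfied.
8) h + m + n = 0 + (-12) + (-13) = -25 — satisfied.
9) 4 / 2 = 2, so 2 divides 4 — satisfied.
10) m = -12, not > -10; antecedent false, conditional vacuously true — satisfied.
11) k = -12, n = -13; distinct — satisfied.
12) d=-11, n=-13, k=-12; 1 of them equals -11 — satisfied.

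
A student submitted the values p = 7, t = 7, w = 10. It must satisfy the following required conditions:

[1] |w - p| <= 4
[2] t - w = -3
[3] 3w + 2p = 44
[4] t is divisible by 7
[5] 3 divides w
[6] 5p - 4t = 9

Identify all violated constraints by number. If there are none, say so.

[1] |10 - 7| = 3; 3 ≤ 4 — OK.
[2] t - w = 7 - 10 = -3 — OK.
[3] 3w + 2p = 3(10) + 2(7) = 44 — OK.
[4] 7 / 7 = 1, so 7 divides 7 — OK.
[5] 10 = 3*3 + 1, so 3 does not divide 10 — violated.
[6] 5p - 4t = 5(7) - 4(7) = 7, not 9 — violated.

The assignment fails constraints 5, 6.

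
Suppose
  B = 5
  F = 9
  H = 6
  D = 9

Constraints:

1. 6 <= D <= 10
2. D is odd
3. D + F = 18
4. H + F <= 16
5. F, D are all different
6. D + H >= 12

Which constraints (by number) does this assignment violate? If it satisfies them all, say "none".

1. D = 9 lies in [6, 10] — holds.
2. D = 9 is odd — holds.
3. D + F = 9 + 9 = 18 — holds.
4. H + F = 6 + 9 = 15; 15 ≤ 16 — holds.
5. F = D = 9, not all different — does not hold.
6. D + H = 9 + 6 = 15; 15 ≥ 12 — holds.

Violated: 5.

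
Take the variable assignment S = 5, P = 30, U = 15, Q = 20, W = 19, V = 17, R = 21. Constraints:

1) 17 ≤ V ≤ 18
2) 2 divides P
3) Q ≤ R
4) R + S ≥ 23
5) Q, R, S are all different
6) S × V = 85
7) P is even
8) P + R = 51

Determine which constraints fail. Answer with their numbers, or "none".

The assignment satisfies every constraint.

1) V = 17 lies in [17, 18] — holds.
2) 30 / 2 = 15, so 2 divides 30 — holds.
3) Q = 20, R = 21; 20 ≤ 21 — holds.
4) R + S = 21 + 5 = 26; 26 ≥ 23 — holds.
5) values 20, 21, 5 are pairwise distinct — holds.
6) S × V = 5 × 17 = 85 — holds.
7) P = 30 is even — holds.
8) P + R = 30 + 21 = 51 — holds.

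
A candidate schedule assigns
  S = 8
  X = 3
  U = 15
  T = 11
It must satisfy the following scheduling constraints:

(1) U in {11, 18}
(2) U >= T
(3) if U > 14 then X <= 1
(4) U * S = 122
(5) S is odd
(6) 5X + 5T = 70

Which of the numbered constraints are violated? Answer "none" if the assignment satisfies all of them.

Constraints 1, 3, 4, and 5 do not hold.

(1) U = 15 is not in {11, 18}  FAIL
(2) U = 15, T = 11; 15 ≥ 11  OK
(3) U = 15 > 14, so we need X ≤ 1; but X = 3 > 1  FAIL
(4) U * S = 15 * 8 = 120, not 122  FAIL
(5) S = 8 is even  FAIL
(6) 5X + 5T = 5(3) + 5(11) = 70  OK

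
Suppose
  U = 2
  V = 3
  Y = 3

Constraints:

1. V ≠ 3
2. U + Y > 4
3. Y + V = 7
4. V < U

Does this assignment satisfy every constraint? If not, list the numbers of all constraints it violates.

Violated: 1, 3, 4.

1. V = 3, but 3 is required to differ — fails.
2. U + Y = 2 + 3 = 5; 5 > 4 — holds.
3. Y + V = 3 + 3 = 6, not 7 — fails.
4. V = 3, U = 2; 3 ≥ 2 (want <) — fails.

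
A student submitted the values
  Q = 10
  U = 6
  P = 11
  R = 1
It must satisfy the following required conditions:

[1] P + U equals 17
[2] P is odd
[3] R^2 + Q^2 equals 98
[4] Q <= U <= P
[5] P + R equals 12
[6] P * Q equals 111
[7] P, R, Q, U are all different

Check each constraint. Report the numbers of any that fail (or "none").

No — constraints 3, 4, and 6 are not satisfied.

[1] P + U = 11 + 6 = 17  OK
[2] P = 11 is odd  OK
[3] R^2 + Q^2 = 1^2 + 10^2 = 1 + 100 = 101, not 98  FAIL
[4] values 10, 6, 11; Q = 10 is not <= U = 6  FAIL
[5] P + R = 11 + 1 = 12  OK
[6] P * Q = 11 * 10 = 110, not 111  FAIL
[7] values 11, 1, 10, 6 are pairwise distinct  OK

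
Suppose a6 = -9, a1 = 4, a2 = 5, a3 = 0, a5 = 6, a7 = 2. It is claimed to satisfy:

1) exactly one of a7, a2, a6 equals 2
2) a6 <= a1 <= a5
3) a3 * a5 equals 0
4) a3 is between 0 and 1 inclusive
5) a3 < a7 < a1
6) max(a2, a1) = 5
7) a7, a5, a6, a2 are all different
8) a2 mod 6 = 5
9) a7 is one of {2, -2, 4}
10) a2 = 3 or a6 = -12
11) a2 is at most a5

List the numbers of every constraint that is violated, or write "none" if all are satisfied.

Violated: 10.

1) a7=2, a2=5, a6=-9; 1 of them equals 2  holds
2) values -9 <= 4 <= 6  holds
3) a3 * a5 = 0 * 6 = 0  holds
4) a3 = 0 lies in [0, 1]  holds
5) values 0 < 2 < 4  holds
6) max(5, 4) = 5  holds
7) values 2, 6, -9, 5 are pairwise distinct  holds
8) 5 mod 6 = 5  holds
9) a7 = 2 is in {2, -2, 4}  holds
10) a2 = 5 ≠ 3 and a6 = -9 ≠ -12; both disjuncts false  fails
11) a2 = 5, a5 = 6; 5 ≤ 6  holds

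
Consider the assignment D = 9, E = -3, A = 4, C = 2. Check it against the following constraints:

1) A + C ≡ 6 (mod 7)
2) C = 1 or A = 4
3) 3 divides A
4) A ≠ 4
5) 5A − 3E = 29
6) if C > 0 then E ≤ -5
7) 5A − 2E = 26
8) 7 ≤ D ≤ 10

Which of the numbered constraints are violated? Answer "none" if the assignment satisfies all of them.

1) A + C = 6; 6 mod 7 = 6 — holds.
2) C = 2 ≠ 1, but A = 4 = 4 (second disjunct) — holds.
3) 4 = 3×1 + 1, so 3 does not divide 4 — fails.
4) A = 4, but 4 is required to differ — fails.
5) 5A − 3E = 5(4) − 3(-3) = 29 — holds.
6) C = 2 > 0, so we need E ≤ -5; but E = -3 > -5 — fails.
7) 5A − 2E = 5(4) − 2(-3) = 26 — holds.
8) D = 9 lies in [7, 10] — holds.

Constraints 3, 4, 6 are violated.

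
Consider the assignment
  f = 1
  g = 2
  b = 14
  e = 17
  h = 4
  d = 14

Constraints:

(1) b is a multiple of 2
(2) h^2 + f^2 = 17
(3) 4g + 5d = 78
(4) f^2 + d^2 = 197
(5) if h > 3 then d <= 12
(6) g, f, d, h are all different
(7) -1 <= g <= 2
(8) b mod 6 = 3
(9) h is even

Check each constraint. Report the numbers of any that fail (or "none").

No — constraints 5 and 8 are not satisfied.

(1) 14 / 2 = 7, so 2 divides 14  ✔
(2) h^2 + f^2 = 4^2 + 1^2 = 16 + 1 = 17  ✔
(3) 4g + 5d = 4(2) + 5(14) = 78  ✔
(4) f^2 + d^2 = 1^2 + 14^2 = 1 + 196 = 197  ✔
(5) h = 4 > 3, so we need d ≤ 12; but d = 14 > 12  ✘
(6) values 2, 1, 14, 4 are pairwise distinct  ✔
(7) g = 2 lies in [-1, 2]  ✔
(8) 14 mod 6 = 2, not 3  ✘
(9) h = 4 is even  ✔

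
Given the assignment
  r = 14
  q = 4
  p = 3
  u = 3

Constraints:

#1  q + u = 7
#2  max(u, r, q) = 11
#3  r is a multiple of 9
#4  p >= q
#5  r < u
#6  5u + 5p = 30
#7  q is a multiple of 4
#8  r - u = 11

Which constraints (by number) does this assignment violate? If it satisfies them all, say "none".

Violated: 2, 3, 4, 5.

#1 q + u = 4 + 3 = 7  ✓
#2 max(3, 14, 4) = 14, not 11  ✗
#3 14 = 9*1 + 5, so 9 does not divide 14  ✗
#4 p = 3, q = 4; 3 < 4 (want ≥)  ✗
#5 r = 14, u = 3; 14 ≥ 3 (want <)  ✗
#6 5u + 5p = 5(3) + 5(3) = 30  ✓
#7 4 / 4 = 1, so 4 divides 4  ✓
#8 r - u = 14 - 3 = 11  ✓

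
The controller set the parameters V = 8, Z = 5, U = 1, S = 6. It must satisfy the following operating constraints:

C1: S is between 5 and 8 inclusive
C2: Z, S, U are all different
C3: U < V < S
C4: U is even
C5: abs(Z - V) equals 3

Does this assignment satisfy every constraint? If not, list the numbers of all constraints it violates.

The assignment fails constraints 3 and 4.

C1: S = 6 lies in [5, 8] — OK.
C2: values 5, 6, 1 are pairwise distinct — OK.
C3: values 1, 8, 6; V = 8 is not < S = 6 — violated.
C4: U = 1 is odd — violated.
C5: abs(5 - 8) = 3 — OK.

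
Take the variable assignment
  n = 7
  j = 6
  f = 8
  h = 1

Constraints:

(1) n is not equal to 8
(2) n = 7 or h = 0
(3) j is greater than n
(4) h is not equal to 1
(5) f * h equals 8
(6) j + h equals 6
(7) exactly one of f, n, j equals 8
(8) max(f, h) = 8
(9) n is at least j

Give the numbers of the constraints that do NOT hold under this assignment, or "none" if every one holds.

(1) n = 7, and 7 ≠ 8 — holds.
(2) n = 7 = 7 (first disjunct) — holds.
(3) j = 6, n = 7; 6 ≤ 7 (want >) — does not hold.
(4) h = 1, but 1 is required to differ — does not hold.
(5) f * h = 8 * 1 = 8 — holds.
(6) j + h = 6 + 1 = 7, not 6 — does not hold.
(7) f=8, n=7, j=6; 1 of them equals 8 — holds.
(8) max(8, 1) = 8 — holds.
(9) n = 7, j = 6; 7 ≥ 6 — holds.

The assignment fails constraints 3, 4, and 6.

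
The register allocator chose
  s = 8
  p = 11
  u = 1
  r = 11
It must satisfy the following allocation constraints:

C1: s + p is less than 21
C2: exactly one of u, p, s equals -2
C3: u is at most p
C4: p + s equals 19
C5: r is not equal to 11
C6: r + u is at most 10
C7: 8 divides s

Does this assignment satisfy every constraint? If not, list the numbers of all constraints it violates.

C1: s + p = 8 + 11 = 19; 19 < 21  ✓
C2: u=1, p=11, s=8; 0 of them equal -2, not exactly one  ✗
C3: u = 1, p = 11; 1 ≤ 11  ✓
C4: p + s = 11 + 8 = 19  ✓
C5: r = 11, but 11 is required to differ  ✗
C6: r + u = 11 + 1 = 12; 12 > 10, bound 10 not met  ✗
C7: 8 / 8 = 1, so 8 divides 8  ✓

Constraints 2, 5, 6 are violated.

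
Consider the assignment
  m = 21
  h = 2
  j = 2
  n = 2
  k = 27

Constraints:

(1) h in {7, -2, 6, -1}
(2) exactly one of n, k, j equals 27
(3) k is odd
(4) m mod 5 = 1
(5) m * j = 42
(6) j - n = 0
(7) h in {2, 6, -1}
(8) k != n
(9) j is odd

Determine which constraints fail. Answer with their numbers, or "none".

(1) h = 2 is not in {7, -2, 6, -1} — violated.
(2) n=2, k=27, j=2; 1 of them equals 27 — satisfied.
(3) k = 27 is odd — satisfied.
(4) 21 mod 5 = 1 — satisfied.
(5) m * j = 21 * 2 = 42 — satisfied.
(6) j - n = 2 - 2 = 0 — satisfied.
(7) h = 2 is in {2, 6, -1} — satisfied.
(8) k = 27, n = 2; distinct — satisfied.
(9) j = 2 is even — violated.

Violated: 1, 9.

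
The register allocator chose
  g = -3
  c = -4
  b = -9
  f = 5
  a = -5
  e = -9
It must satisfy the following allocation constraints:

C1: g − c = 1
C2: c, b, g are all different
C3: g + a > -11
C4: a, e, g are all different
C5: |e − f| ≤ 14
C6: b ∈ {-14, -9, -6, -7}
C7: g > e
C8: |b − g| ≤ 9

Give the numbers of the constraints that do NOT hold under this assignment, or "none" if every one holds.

C1: g − c = -3 − (-4) = 1  holds
C2: values -4, -9, -3 are pairwise distinct  holds
C3: g + a = -3 + (-5) = -8; -8 > -11  holds
C4: values -5, -9, -3 are pairwise distinct  holds
C5: |-9 − 5| = 14; 14 ≤ 14  holds
C6: b = -9 is in {-14, -9, -6, -7}  holds
C7: g = -3, e = -9; -3 > -9  holds
C8: |-9 − (-3)| = 6; 6 ≤ 9  holds

No violations.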